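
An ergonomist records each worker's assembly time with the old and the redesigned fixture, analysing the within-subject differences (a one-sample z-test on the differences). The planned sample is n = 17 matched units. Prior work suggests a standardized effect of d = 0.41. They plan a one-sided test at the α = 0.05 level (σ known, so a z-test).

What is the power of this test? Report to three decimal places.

Power ≈ 0.518

Noncentrality parameter: δ = d·√n = 0.41 × √17 = 1.6905
Critical value for a one-sided test at α = 0.05: z_α = 1.645.
Power = P(Z > 1.645 − δ) = Φ(0.046) = 0.5182.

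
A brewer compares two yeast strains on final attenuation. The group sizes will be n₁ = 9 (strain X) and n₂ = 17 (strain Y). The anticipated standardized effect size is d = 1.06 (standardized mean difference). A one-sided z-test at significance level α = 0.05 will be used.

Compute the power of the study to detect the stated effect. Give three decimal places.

Power ≈ 0.823

Noncentrality parameter: δ = d / √(1/n₁ + 1/n₂) = 1.06 / √(1/9 + 1/17) = 2.5714
Critical value for a one-sided test at α = 0.05: z_α = 1.645.
Power = P(Z > 1.645 − δ) = Φ(0.927) = 0.8229.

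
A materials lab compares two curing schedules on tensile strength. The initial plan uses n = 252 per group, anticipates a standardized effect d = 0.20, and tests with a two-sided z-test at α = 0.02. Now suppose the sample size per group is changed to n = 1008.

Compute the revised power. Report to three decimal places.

With n = 1008 per group: δ = d·√(n/2) = 0.20 × √(1008/2) = 4.4900. Critical value z_{0.01} = 2.326.
Revised power = Φ(δ − 2.326) + Φ(−δ − 2.326) = Φ(2.164) + Φ(-6.816) = 0.9848 + 0.0000 = 0.9848.

Power ≈ 0.985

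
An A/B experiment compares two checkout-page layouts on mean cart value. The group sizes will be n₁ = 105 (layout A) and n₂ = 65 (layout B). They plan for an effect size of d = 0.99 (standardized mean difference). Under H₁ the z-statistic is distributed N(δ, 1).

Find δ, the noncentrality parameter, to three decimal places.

δ ≈ 6.273

The noncentrality parameter scales effect size by the design's sample-size factor: δ = d / √(1/n₁ + 1/n₂) = 0.99 / √(1/105 + 1/65) = 6.2728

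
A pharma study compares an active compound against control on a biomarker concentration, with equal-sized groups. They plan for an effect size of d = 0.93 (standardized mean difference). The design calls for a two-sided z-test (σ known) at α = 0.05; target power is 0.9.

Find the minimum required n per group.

Set Φ(δ − 1.960) = 0.9; then δ − 1.960 = Φ⁻¹(0.9) = 1.282, giving δ = 3.242.
(The Φ(−δ − z_{α/2}) term is vanishingly small for δ > 0 and is dropped in the standard sample-size formula.)
δ = d·√(n/2) ⇒ n = 2(δ/d)² = 2 × (3.242 / 0.93)² = 24.30.
Round up to the next whole unit.

n = 25 per group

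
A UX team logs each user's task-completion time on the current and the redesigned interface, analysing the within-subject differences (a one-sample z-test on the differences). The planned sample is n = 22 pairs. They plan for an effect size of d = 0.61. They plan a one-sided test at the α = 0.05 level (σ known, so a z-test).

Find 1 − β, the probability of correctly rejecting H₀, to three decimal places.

Power ≈ 0.888

Noncentrality parameter: δ = d·√n = 0.61 × √22 = 2.8612
One-sided α = 0.05 → critical value z_{0.05} = 1.645.
Power = P(Z > 1.645 − δ) = Φ(1.216) = 0.8881.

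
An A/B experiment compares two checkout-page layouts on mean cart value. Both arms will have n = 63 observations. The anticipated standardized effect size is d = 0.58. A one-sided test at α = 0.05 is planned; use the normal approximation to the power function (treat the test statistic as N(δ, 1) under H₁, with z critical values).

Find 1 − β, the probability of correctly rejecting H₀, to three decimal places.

Power ≈ 0.946

Noncentrality parameter: δ = d·√(n/2) = 0.58 × √(63/2) = 3.2552
Critical value for a one-sided test at α = 0.05: z_α = 1.645.
Power = Φ(δ − 1.645) = Φ(1.610) = 0.9463.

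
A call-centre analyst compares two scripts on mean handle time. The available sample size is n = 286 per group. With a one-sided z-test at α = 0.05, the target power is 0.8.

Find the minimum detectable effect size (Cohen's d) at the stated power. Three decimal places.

Required noncentrality: δ = z_{0.05} + z_{0.20} = 1.645 + 0.842 = 2.486.
δ = d·√(n/2) ⇒ d = δ/√(n/2) = 2.486/√(286/2) = 0.2079.

d ≈ 0.208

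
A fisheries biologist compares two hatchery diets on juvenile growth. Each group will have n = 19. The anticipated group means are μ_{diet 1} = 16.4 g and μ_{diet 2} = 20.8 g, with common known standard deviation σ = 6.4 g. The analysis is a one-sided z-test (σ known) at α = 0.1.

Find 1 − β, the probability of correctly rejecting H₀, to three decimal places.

Power ≈ 0.799

Standardized effect: d = |μ_{diet 1} − μ_{diet 2}| / σ = |16.4 − 20.8| / 6.4 = 0.6875
Noncentrality parameter: δ = d·√(n/2) = 0.6875 × √(19/2) = 2.1190
Critical value for a one-sided test at α = 0.1: z_α = 1.282.
Power = Φ(δ − 1.282) = Φ(0.837) = 0.7988.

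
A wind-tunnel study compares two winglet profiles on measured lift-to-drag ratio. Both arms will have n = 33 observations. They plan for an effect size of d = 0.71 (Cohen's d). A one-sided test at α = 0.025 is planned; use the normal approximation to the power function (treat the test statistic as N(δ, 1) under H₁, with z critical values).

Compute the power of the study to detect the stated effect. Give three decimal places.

Noncentrality parameter: δ = d·√(n/2) = 0.71 × √(33/2) = 2.8840
Critical value for a one-sided test at α = 0.025: z_α = 1.960.
Power = P(Z > 1.960 − δ) = Φ(0.924) = 0.8223.

Power ≈ 0.822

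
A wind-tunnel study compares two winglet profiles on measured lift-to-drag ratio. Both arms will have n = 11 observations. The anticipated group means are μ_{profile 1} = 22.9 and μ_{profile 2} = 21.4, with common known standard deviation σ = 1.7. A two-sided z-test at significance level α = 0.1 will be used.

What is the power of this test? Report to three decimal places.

Standardized effect: d = |μ_{profile 1} − μ_{profile 2}| / σ = |22.9 − 21.4| / 1.7 = 0.8824
Noncentrality parameter: δ = d·√(n/2) = 0.8824 × √(11/2) = 2.0693
Two-sided α = 0.1 → critical value z_{0.05} = 1.645.
Power = Φ(δ − 1.645) + Φ(−δ − 1.645) = Φ(0.424) + Φ(-3.714) = 0.6644 + 0.0001 = 0.6645.

Power ≈ 0.664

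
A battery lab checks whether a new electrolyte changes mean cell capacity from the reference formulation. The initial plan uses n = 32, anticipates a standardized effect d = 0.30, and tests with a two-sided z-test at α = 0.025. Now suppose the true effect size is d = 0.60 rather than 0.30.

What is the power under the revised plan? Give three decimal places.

Power ≈ 0.875

With d = 0.60: δ = d·√n = 0.60 × √32 = 3.3941. Critical value z_{0.0125} = 2.241.
Revised power = Φ(δ − 2.241) + Φ(−δ − 2.241) = Φ(1.153) + Φ(-5.636) = 0.8755 + 0.0000 = 0.8755.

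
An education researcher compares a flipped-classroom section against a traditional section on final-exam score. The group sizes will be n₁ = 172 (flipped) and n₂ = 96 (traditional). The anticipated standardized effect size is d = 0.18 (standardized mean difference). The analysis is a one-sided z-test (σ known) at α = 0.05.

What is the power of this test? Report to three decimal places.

Noncentrality parameter: δ = d / √(1/n₁ + 1/n₂) = 0.18 / √(1/172 + 1/96) = 1.4129
One-sided α = 0.05 → critical value z_{0.05} = 1.645.
Power = P(Z > 1.645 − δ) = Φ(-0.232) = 0.4083.

Power ≈ 0.408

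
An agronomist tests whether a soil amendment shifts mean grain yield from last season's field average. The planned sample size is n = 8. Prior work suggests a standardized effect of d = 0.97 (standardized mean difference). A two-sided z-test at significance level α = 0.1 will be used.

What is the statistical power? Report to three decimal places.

Noncentrality parameter: δ = d·√n = 0.97 × √8 = 2.7436
Two-sided α = 0.1 → critical value z_{0.05} = 1.645.
Power = Φ(δ − 1.645) + Φ(−δ − 1.645) = Φ(1.099) + Φ(-4.388) = 0.8641 + 0.0000 = 0.8641.

Power ≈ 0.864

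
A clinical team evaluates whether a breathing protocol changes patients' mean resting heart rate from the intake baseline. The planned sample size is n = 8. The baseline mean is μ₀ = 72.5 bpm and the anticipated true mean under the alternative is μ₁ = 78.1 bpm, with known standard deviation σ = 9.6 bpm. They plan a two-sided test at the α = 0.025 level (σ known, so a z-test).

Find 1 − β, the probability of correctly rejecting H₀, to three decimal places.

Standardized effect: d = |μ₁ − μ₀| / σ = |78.1 − 72.5| / 9.6 = 0.5833
Noncentrality parameter: δ = d·√n = 0.5833 × √8 = 1.6499
Critical value for a two-sided test at α = 0.025: z_{α/2} = 2.241.
Power = Φ(δ − 2.241) + Φ(−δ − 2.241) = Φ(-0.591) + Φ(-3.891) = 0.2771 + 0.0000 = 0.2771.

Power ≈ 0.277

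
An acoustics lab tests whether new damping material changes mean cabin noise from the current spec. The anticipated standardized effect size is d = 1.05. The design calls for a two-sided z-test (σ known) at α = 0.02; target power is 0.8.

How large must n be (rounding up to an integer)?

n = 10

For power 0.8 need Φ(δ − z_{0.01}) = 0.8, so δ = z_{0.01} + z_{0.20} = 2.326 + 0.842 = 3.168.
(For δ > 0 the lower-tail rejection region contributes negligibly to power, so the one-term inversion is standard.)
δ = d·√n ⇒ n = (δ/d)² = (3.168 / 1.05)² = 9.10.
Round up to the next whole unit.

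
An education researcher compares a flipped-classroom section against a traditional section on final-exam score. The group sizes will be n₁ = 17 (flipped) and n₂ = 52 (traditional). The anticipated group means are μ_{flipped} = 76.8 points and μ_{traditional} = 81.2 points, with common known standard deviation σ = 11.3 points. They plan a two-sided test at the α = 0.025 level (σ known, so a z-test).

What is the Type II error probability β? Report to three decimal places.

β ≈ 0.802

Standardized effect: d = |μ_{flipped} − μ_{traditional}| / σ = |76.8 − 81.2| / 11.3 = 0.3894
Noncentrality parameter: δ = d / √(1/n₁ + 1/n₂) = 0.3894 / √(1/17 + 1/52) = 1.3937
Two-sided α = 0.025 → critical value z_{0.0125} = 2.241.
Power = Φ(δ − 2.241) + Φ(−δ − 2.241) = Φ(-0.848) + Φ(-3.635) = 0.1983 + 0.0001 = 0.1984.
Type II error: β = 1 − power = 1 − 0.1984 = 0.8016.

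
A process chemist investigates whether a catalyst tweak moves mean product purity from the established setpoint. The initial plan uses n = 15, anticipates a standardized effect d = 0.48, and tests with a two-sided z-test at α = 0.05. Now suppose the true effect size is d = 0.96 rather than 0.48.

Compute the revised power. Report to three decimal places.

With d = 0.96: δ = d·√n = 0.96 × √15 = 3.7181. Critical value z_{0.025} = 1.960.
Revised power = Φ(δ − 1.960) + Φ(−δ − 1.960) = Φ(1.758) + Φ(-5.678) = 0.9606 + 0.0000 = 0.9606.

Power ≈ 0.961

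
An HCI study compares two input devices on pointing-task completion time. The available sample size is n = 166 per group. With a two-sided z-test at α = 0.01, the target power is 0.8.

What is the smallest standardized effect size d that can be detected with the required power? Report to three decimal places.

d ≈ 0.375

Need Φ(δ − 2.576) = 0.8, so δ = 2.576 + 0.842 = 3.417.
(Lower-tail contribution to power is negligible for δ > 0.)
δ = d·√(n/2) ⇒ d = δ/√(n/2) = 3.417/√(166/2) = 0.3751.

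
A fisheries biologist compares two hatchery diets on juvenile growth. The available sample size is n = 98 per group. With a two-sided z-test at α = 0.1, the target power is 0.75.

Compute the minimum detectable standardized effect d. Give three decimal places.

d ≈ 0.331

Need Φ(δ − 1.645) = 0.75, so δ = 1.645 + 0.674 = 2.319.
(Lower-tail contribution to power is negligible for δ > 0.)
δ = d·√(n/2) ⇒ d = δ/√(n/2) = 2.319/√(98/2) = 0.3313.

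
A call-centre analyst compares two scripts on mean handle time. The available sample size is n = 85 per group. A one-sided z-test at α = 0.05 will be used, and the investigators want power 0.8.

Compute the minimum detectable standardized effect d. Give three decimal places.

d ≈ 0.381

Need Φ(δ − 1.645) = 0.8, so δ = 1.645 + 0.842 = 2.486.
δ = d·√(n/2) ⇒ d = δ/√(n/2) = 2.486/√(85/2) = 0.3814.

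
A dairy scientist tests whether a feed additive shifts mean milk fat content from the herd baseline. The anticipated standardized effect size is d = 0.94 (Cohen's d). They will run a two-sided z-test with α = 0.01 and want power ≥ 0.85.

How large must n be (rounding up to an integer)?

Set Φ(δ − 2.576) = 0.85; then δ − 2.576 = Φ⁻¹(0.85) = 1.036, giving δ = 3.612.
(For δ > 0 the lower-tail rejection region contributes negligibly to power, so the one-term inversion is standard.)
δ = d·√n ⇒ n = (δ/d)² = (3.612 / 0.94)² = 14.77.
Rounding up, n = 15.

n = 15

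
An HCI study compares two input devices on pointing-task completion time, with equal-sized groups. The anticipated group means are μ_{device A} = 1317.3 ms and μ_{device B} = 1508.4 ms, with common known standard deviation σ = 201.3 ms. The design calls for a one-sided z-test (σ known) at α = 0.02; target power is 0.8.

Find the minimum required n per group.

Standardized effect: d = |μ_{device A} − μ_{device B}| / σ = |1317.3 − 1508.4| / 201.3 = 0.9493
For power 0.8 need Φ(δ − z_{0.02}) = 0.8, so δ = z_{0.02} + z_{0.20} = 2.054 + 0.842 = 2.895.
δ = d·√(n/2) ⇒ n = 2(δ/d)² = 2 × (2.895 / 0.9493)² = 18.60.
Round up to the next whole unit.

n = 19 per group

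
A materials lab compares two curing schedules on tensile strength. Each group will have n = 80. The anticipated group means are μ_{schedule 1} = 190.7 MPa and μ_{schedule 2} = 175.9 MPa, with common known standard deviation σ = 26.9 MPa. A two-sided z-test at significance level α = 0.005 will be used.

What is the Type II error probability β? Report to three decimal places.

Standardized effect: d = |μ_{schedule 1} − μ_{schedule 2}| / σ = |190.7 − 175.9| / 26.9 = 0.5502
Noncentrality parameter: δ = d·√(n/2) = 0.5502 × √(80/2) = 3.4797
Critical value for a two-sided test at α = 0.005: z_{α/2} = 2.807.
Power = Φ(δ − 2.807) + Φ(−δ − 2.807) = Φ(0.673) + Φ(-6.287) = 0.7494 + 0.0000 = 0.7494.
Type II error: β = 1 − power = 1 − 0.7494 = 0.2506.

β ≈ 0.251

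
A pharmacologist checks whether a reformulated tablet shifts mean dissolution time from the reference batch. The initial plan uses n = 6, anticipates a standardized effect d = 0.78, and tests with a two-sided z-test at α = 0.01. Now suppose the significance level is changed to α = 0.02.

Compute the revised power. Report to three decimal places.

Power ≈ 0.339

δ = d·√n = 0.78 × √6 = 1.9106 (unchanged). New critical value: z_{0.01} = 2.326.
Revised power = Φ(δ − 2.326) + Φ(−δ − 2.326) = Φ(-0.416) + Φ(-4.237) = 0.3388 + 0.0000 = 0.3388.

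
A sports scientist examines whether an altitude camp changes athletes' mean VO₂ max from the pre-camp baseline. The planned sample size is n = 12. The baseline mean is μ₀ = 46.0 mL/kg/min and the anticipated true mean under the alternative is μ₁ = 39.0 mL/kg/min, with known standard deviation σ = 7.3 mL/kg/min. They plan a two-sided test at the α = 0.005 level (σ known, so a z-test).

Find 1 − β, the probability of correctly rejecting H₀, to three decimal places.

Power ≈ 0.697

Standardized effect: d = |μ₁ − μ₀| / σ = |39.0 − 46.0| / 7.3 = 0.9589
Noncentrality parameter: δ = d·√n = 0.9589 × √12 = 3.3217
Two-sided α = 0.005 → critical value z_{0.0025} = 2.807.
Power = Φ(δ − 2.807) + Φ(−δ − 2.807) = Φ(0.515) + Φ(-6.129) = 0.6966 + 0.0000 = 0.6966.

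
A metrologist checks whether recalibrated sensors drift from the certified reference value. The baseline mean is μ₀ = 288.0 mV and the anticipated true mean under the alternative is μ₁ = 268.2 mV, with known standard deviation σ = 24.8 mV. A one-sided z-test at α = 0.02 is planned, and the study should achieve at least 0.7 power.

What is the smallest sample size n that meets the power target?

Standardized effect: d = |μ₁ − μ₀| / σ = |268.2 − 288.0| / 24.8 = 0.7984
Set Φ(δ − 2.054) = 0.7; then δ − 2.054 = Φ⁻¹(0.7) = 0.524, giving δ = 2.578.
δ = d·√n ⇒ n = (δ/d)² = (2.578 / 0.7984)² = 10.43.
Round up to the next whole unit.

n = 11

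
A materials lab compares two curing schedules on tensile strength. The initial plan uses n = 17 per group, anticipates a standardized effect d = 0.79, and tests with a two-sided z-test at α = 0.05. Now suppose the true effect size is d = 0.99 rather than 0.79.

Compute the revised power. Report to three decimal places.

With d = 0.99: δ = d·√(n/2) = 0.99 × √(17/2) = 2.8863. Critical value z_{0.025} = 1.960.
Revised power = Φ(δ − 1.960) + Φ(−δ − 1.960) = Φ(0.926) + Φ(-4.846) = 0.8229 + 0.0000 = 0.8229.

Power ≈ 0.823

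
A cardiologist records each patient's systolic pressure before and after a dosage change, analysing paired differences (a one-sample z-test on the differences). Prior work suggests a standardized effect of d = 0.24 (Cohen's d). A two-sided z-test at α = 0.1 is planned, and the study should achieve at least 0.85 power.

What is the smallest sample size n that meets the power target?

n = 125

For power 0.85 need Φ(δ − z_{0.05}) = 0.85, so δ = z_{0.05} + z_{0.15} = 1.645 + 1.036 = 2.681.
(For δ > 0 the lower-tail rejection region contributes negligibly to power, so the one-term inversion is standard.)
δ = d·√n ⇒ n = (δ/d)² = (2.681 / 0.24)² = 124.81.
Rounding up, n = 125.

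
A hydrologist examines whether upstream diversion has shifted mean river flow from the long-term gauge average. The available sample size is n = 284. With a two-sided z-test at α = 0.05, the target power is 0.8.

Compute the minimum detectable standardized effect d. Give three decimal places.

d ≈ 0.166

Need Φ(δ − 1.960) = 0.8, so δ = 1.960 + 0.842 = 2.802.
(Lower-tail contribution to power is negligible for δ > 0.)
δ = d·√n ⇒ d = δ/√n = 2.802/√284 = 0.1662.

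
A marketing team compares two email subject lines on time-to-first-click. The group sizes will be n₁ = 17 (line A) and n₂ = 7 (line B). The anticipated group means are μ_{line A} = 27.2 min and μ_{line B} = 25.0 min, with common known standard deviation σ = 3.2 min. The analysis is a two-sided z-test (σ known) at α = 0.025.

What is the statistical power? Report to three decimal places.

Power ≈ 0.239

Standardized effect: d = |μ_{line A} − μ_{line B}| / σ = |27.2 − 25.0| / 3.2 = 0.6875
Noncentrality parameter: δ = d / √(1/n₁ + 1/n₂) = 0.6875 / √(1/17 + 1/7) = 1.5309
Critical value for a two-sided test at α = 0.025: z_{α/2} = 2.241.
Power = Φ(δ − 2.241) + Φ(−δ − 2.241) = Φ(-0.711) + Φ(-3.772) = 0.2387 + 0.0001 = 0.2388.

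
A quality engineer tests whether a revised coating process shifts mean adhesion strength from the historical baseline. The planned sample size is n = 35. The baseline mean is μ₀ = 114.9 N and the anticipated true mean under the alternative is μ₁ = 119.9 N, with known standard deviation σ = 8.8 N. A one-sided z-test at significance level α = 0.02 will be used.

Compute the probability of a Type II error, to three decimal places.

Standardized effect: d = |μ₁ − μ₀| / σ = |119.9 − 114.9| / 8.8 = 0.5682
Noncentrality parameter: δ = d·√n = 0.5682 × √35 = 3.3614
Critical value for a one-sided test at α = 0.02: z_α = 2.054.
Power = Φ(δ − 2.054) = Φ(1.308) = 0.9045.
Type II error: β = 1 − power = 1 − 0.9045 = 0.0955.

β ≈ 0.095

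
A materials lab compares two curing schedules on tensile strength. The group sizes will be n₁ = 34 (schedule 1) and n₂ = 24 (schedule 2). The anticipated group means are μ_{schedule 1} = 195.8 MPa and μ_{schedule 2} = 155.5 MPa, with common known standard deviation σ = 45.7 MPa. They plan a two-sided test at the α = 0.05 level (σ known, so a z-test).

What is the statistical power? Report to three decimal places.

Standardized effect: d = |μ_{schedule 1} − μ_{schedule 2}| / σ = |195.8 − 155.5| / 45.7 = 0.8818
Noncentrality parameter: λ = d / √(1/n₁ + 1/n₂) = 0.8818 / √(1/34 + 1/24) = 3.3077
Critical value for a two-sided test at α = 0.05: z_{α/2} = 1.960.
Power = Φ(λ − 1.960) + Φ(−λ − 1.960) = Φ(1.348) + Φ(-5.268) = 0.9111 + 0.0000 = 0.9111.

Power ≈ 0.911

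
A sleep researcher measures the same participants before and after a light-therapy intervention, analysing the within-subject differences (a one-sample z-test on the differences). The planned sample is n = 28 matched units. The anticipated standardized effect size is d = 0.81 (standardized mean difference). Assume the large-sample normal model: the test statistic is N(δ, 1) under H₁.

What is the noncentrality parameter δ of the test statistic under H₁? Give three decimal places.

δ = d·√n = 0.81 × √28 = 4.2861

δ ≈ 4.286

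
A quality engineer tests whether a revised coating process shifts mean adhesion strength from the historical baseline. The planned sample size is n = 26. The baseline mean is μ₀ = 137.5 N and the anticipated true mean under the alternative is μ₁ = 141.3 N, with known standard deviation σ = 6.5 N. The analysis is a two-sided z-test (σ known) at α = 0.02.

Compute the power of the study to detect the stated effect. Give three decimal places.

Power ≈ 0.744

Standardized effect: d = |μ₁ − μ₀| / σ = |141.3 − 137.5| / 6.5 = 0.5846
Noncentrality parameter: δ = d·√n = 0.5846 × √26 = 2.9810
Critical value for a two-sided test at α = 0.02: z_{α/2} = 2.326.
Power = Φ(δ − 2.326) + Φ(−δ − 2.326) = Φ(0.655) + Φ(-5.307) = 0.7436 + 0.0000 = 0.7436.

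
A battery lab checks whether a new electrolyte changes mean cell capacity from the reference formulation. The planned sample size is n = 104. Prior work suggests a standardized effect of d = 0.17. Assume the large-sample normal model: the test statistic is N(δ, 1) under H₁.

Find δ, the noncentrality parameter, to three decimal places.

δ ≈ 1.734

δ = d·√n = 0.17 × √104 = 1.7337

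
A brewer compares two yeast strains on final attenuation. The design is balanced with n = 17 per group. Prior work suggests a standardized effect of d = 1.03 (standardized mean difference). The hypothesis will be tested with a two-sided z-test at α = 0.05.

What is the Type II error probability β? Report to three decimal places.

Noncentrality parameter: λ = d·√(n/2) = 1.03 × √(17/2) = 3.0029
Two-sided α = 0.05 → critical value z_{0.025} = 1.960.
Power = Φ(λ − 1.960) + Φ(−λ − 1.960) = Φ(1.043) + Φ(-4.963) = 0.8515 + 0.0000 = 0.8515.
Type II error: β = 1 − power = 1 − 0.8515 = 0.1485.

β ≈ 0.148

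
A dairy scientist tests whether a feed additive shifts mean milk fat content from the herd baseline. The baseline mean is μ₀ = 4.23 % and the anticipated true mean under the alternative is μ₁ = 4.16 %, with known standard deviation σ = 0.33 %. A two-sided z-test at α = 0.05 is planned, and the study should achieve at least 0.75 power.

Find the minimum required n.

Standardized effect: d = |μ₁ − μ₀| / σ = |4.16 − 4.23| / 0.33 = 0.2121
For power 0.75 need Φ(δ − z_{0.025}) = 0.75, so δ = z_{0.025} + z_{0.25} = 1.960 + 0.674 = 2.634.
(Ignoring the negligible lower-tail rejection probability gives the usual closed-form inversion.)
δ = d·√n ⇒ n = (δ/d)² = (2.634 / 0.2121)² = 154.25.
Round up to the next whole unit.

n = 155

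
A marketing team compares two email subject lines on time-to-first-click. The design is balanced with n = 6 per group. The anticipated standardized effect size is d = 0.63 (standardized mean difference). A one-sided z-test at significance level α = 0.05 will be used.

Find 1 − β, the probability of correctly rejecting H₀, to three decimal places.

Power ≈ 0.290

Noncentrality parameter: δ = d·√(n/2) = 0.63 × √(6/2) = 1.0912
Critical value for a one-sided test at α = 0.05: z_α = 1.645.
Power = Φ(δ − 1.645) = Φ(-0.554) = 0.2899.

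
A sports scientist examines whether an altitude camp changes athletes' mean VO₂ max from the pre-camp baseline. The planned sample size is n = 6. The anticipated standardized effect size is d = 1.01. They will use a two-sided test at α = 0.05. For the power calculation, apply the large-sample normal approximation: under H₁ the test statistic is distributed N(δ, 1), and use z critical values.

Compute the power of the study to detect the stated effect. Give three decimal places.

Noncentrality parameter: δ = d·√n = 1.01 × √6 = 2.4740
Two-sided α = 0.05 → critical value z_{0.025} = 1.960.
Power = Φ(δ − 1.960) + Φ(−δ − 1.960) = Φ(0.514) + Φ(-4.434) = 0.6964 + 0.0000 = 0.6964.

Power ≈ 0.696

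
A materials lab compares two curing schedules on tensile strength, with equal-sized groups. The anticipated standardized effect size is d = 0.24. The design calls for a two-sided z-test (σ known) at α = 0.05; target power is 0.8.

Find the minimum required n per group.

n = 273 per group

For power 0.8 need Φ(δ − z_{0.025}) = 0.8, so δ = z_{0.025} + z_{0.20} = 1.960 + 0.842 = 2.802.
(For δ > 0 the lower-tail rejection region contributes negligibly to power, so the one-term inversion is standard.)
δ = d·√(n/2) ⇒ n = 2(δ/d)² = 2 × (2.802 / 0.24)² = 272.53.
Rounding up, n = 273 per group.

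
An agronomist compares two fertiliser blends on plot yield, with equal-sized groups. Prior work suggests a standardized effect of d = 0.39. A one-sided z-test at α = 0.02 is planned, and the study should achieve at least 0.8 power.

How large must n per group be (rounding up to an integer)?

For power 0.8 need Φ(δ − z_{0.02}) = 0.8, so δ = z_{0.02} + z_{0.20} = 2.054 + 0.842 = 2.895.
δ = d·√(n/2) ⇒ n = 2(δ/d)² = 2 × (2.895 / 0.39)² = 110.23.
Rounding up, n = 111 per group.

n = 111 per group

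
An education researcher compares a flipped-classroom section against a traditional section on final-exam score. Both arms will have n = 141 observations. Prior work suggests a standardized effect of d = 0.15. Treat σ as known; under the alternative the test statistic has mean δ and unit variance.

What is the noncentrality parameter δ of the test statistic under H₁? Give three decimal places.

δ ≈ 1.259

The noncentrality parameter scales effect size by the design's sample-size factor: δ = d·√(n/2) = 0.15 × √(141/2) = 1.2595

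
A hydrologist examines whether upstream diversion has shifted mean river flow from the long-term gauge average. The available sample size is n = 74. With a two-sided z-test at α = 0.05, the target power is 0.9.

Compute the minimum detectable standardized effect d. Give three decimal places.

Required noncentrality: δ = z_{0.025} + z_{0.10} = 1.960 + 1.282 = 3.242.
(The second rejection-region term Φ(−δ − z_{α/2}) is negligible and dropped.)
δ = d·√n ⇒ d = δ/√n = 3.242/√74 = 0.3768.

d ≈ 0.377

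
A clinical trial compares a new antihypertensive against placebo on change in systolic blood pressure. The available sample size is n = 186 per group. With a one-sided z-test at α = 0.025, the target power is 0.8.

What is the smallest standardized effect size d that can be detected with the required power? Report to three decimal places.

Need Φ(δ − 1.960) = 0.8, so δ = 1.960 + 0.842 = 2.802.
δ = d·√(n/2) ⇒ d = δ/√(n/2) = 2.802/√(186/2) = 0.2905.

d ≈ 0.291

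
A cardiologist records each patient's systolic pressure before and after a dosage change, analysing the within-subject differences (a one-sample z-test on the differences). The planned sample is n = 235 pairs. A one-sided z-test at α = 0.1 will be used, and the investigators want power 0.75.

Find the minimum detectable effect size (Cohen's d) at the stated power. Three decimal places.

Need Φ(δ − 1.282) = 0.75, so δ = 1.282 + 0.674 = 1.956.
δ = d·√n ⇒ d = δ/√n = 1.956/√235 = 0.1276.

d ≈ 0.128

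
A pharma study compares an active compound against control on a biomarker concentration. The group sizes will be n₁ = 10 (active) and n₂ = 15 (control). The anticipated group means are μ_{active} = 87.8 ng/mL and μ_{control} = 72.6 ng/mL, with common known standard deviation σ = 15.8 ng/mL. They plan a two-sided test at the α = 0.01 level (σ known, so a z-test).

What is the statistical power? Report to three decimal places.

Power ≈ 0.413

Standardized effect: d = |μ_{active} − μ_{control}| / σ = |87.8 − 72.6| / 15.8 = 0.9620
Noncentrality parameter: δ = d / √(1/n₁ + 1/n₂) = 0.9620 / √(1/10 + 1/15) = 2.3565
Two-sided α = 0.01 → critical value z_{0.005} = 2.576.
Power = Φ(δ − 2.576) + Φ(−δ − 2.576) = Φ(-0.219) + Φ(-4.932) = 0.4132 + 0.0000 = 0.4132.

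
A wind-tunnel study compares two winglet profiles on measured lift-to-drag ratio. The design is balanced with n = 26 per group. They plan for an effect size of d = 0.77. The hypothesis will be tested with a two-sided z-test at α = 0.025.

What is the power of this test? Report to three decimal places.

Noncentrality parameter: δ = d·√(n/2) = 0.77 × √(26/2) = 2.7763
Two-sided α = 0.025 → critical value z_{0.0125} = 2.241.
Power = Φ(δ − 2.241) + Φ(−δ − 2.241) = Φ(0.535) + Φ(-5.018) = 0.7036 + 0.0000 = 0.7036.

Power ≈ 0.704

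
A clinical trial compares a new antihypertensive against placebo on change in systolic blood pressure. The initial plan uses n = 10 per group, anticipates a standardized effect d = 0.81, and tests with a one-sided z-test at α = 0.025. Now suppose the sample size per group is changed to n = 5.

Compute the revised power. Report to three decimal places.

With n = 5 per group: δ = d·√(n/2) = 0.81 × √(5/2) = 1.2807. Critical value z_{0.025} = 1.960.
Revised power = P(Z > 1.960 − δ) = Φ(-0.679) = 0.2485.

Power ≈ 0.248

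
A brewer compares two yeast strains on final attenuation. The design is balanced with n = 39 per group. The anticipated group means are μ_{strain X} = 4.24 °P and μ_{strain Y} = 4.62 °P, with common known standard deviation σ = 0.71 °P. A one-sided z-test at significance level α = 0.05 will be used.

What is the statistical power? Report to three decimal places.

Standardized effect: d = |μ_{strain X} − μ_{strain Y}| / σ = |4.24 − 4.62| / 0.71 = 0.5352
Noncentrality parameter: δ = d·√(n/2) = 0.5352 × √(39/2) = 2.3634
Critical value for a one-sided test at α = 0.05: z_α = 1.645.
Power = P(Z > 1.645 − δ) = Φ(0.719) = 0.7638.

Power ≈ 0.764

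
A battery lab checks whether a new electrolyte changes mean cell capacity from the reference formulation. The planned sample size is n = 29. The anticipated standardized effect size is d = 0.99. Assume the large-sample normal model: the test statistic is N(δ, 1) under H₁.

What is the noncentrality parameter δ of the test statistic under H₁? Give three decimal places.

δ = d·√n = 0.99 × √29 = 5.3313

δ ≈ 5.331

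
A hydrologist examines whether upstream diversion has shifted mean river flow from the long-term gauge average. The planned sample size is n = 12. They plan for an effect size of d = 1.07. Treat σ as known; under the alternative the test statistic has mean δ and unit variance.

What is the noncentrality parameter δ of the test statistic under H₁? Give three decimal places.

δ ≈ 3.707

The noncentrality parameter scales effect size by the design's sample-size factor: δ = d·√n = 1.07 × √12 = 3.7066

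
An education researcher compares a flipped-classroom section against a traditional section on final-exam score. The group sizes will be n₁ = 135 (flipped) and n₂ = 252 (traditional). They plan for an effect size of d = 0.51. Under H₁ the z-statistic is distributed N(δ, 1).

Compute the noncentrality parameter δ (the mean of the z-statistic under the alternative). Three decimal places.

δ ≈ 4.782

The noncentrality parameter scales effect size by the design's sample-size factor: δ = d / √(1/n₁ + 1/n₂) = 0.51 / √(1/135 + 1/252) = 4.7817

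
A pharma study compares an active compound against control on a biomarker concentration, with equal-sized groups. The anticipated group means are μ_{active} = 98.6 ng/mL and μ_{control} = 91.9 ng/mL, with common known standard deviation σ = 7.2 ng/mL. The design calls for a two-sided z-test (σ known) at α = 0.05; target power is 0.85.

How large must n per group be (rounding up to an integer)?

Standardized effect: d = |μ_{active} − μ_{control}| / σ = |98.6 − 91.9| / 7.2 = 0.9306
Set Φ(δ − 1.960) = 0.85; then δ − 1.960 = Φ⁻¹(0.85) = 1.036, giving δ = 2.996.
(For δ > 0 the lower-tail rejection region contributes negligibly to power, so the one-term inversion is standard.)
δ = d·√(n/2) ⇒ n = 2(δ/d)² = 2 × (2.996 / 0.9306)² = 20.74.
Rounding up, n = 21 per group.

n = 21 per group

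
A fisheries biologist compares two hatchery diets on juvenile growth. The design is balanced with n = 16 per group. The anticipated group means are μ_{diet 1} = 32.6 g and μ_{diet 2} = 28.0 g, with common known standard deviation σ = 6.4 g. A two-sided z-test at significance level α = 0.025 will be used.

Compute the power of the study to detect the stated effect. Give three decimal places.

Power ≈ 0.417

Standardized effect: d = |μ_{diet 1} − μ_{diet 2}| / σ = |32.6 − 28.0| / 6.4 = 0.7187
Noncentrality parameter: δ = d·√(n/2) = 0.7187 × √(16/2) = 2.0329
Critical value for a two-sided test at α = 0.025: z_{α/2} = 2.241.
Power = Φ(δ − 2.241) + Φ(−δ − 2.241) = Φ(-0.208) + Φ(-4.274) = 0.4174 + 0.0000 = 0.4174.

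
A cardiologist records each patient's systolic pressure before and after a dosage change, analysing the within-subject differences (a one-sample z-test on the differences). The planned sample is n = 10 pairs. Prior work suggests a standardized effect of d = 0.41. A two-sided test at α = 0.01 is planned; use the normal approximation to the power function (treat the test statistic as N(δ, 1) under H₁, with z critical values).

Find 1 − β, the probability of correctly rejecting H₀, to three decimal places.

Power ≈ 0.100

Noncentrality parameter: δ = d·√n = 0.41 × √10 = 1.2965
Two-sided α = 0.01 → critical value z_{0.005} = 2.576.
Power = Φ(δ − 2.576) + Φ(−δ − 2.576) = Φ(-1.279) + Φ(-3.872) = 0.1004 + 0.0001 = 0.1005.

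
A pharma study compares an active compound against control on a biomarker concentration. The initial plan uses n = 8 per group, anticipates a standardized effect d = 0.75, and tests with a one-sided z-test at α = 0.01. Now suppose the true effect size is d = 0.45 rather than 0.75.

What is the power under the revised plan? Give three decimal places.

Power ≈ 0.077

With d = 0.45: δ = d·√(n/2) = 0.45 × √(8/2) = 0.9000. Critical value z_{0.01} = 2.326.
Revised power = P(Z > 2.326 − δ) = Φ(-1.426) = 0.0769.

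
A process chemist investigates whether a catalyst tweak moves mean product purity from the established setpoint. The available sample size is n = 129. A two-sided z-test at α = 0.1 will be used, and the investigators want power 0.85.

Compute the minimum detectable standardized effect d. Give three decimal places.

d ≈ 0.236

Required noncentrality: δ = z_{0.05} + z_{0.15} = 1.645 + 1.036 = 2.681.
(Lower-tail contribution to power is negligible for δ > 0.)
δ = d·√n ⇒ d = δ/√n = 2.681/√129 = 0.2361.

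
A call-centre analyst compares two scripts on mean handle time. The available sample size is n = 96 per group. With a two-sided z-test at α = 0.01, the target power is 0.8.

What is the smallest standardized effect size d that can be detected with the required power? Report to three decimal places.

d ≈ 0.493

Need Φ(δ − 2.576) = 0.8, so δ = 2.576 + 0.842 = 3.417.
(The second rejection-region term Φ(−δ − z_{α/2}) is negligible and dropped.)
δ = d·√(n/2) ⇒ d = δ/√(n/2) = 3.417/√(96/2) = 0.4933.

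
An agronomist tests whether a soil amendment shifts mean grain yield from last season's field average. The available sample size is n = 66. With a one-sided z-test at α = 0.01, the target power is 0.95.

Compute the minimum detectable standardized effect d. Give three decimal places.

d ≈ 0.489

Need Φ(δ − 2.326) = 0.95, so δ = 2.326 + 1.645 = 3.971.
δ = d·√n ⇒ d = δ/√n = 3.971/√66 = 0.4888.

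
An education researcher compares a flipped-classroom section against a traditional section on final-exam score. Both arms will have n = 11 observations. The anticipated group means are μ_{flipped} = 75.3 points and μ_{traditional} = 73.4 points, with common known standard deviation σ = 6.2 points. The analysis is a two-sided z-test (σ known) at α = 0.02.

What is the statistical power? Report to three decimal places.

Power ≈ 0.055

Standardized effect: d = |μ_{flipped} − μ_{traditional}| / σ = |75.3 − 73.4| / 6.2 = 0.3065
Noncentrality parameter: δ = d·√(n/2) = 0.3065 × √(11/2) = 0.7187
Two-sided α = 0.02 → critical value z_{0.01} = 2.326.
Power = Φ(δ − 2.326) + Φ(−δ − 2.326) = Φ(-1.608) + Φ(-3.045) = 0.0540 + 0.0012 = 0.0551.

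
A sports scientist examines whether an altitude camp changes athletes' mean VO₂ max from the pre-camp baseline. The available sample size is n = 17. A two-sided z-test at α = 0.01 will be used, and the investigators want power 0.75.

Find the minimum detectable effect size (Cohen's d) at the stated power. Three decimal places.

d ≈ 0.788

Required noncentrality: δ = z_{0.005} + z_{0.25} = 2.576 + 0.674 = 3.250.
(Lower-tail contribution to power is negligible for δ > 0.)
δ = d·√n ⇒ d = δ/√n = 3.250/√17 = 0.7883.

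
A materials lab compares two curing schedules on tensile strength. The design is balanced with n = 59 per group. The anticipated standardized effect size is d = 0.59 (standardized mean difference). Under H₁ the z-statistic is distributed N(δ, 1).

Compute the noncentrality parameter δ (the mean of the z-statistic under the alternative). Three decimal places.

The noncentrality parameter scales effect size by the design's sample-size factor: δ = d·√(n/2) = 0.59 × √(59/2) = 3.2045

δ ≈ 3.205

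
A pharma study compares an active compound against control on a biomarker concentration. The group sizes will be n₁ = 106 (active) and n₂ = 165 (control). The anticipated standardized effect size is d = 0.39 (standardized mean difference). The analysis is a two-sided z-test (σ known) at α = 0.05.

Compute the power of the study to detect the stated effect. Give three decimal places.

Noncentrality parameter: δ = d / √(1/n₁ + 1/n₂) = 0.39 / √(1/106 + 1/165) = 3.1331
Two-sided α = 0.05 → critical value z_{0.025} = 1.960.
Power = Φ(δ − 1.960) + Φ(−δ − 1.960) = Φ(1.173) + Φ(-5.093) = 0.8796 + 0.0000 = 0.8796.

Power ≈ 0.880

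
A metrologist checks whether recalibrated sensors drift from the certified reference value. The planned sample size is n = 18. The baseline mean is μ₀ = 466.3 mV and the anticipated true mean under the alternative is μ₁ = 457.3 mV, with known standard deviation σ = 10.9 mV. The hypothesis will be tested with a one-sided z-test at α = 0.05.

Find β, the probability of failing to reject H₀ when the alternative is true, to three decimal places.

Standardized effect: d = |μ₁ − μ₀| / σ = |457.3 − 466.3| / 10.9 = 0.8257
Noncentrality parameter: δ = d·√n = 0.8257 × √18 = 3.5031
One-sided α = 0.05 → critical value z_{0.05} = 1.645.
Power = Φ(δ − 1.645) = Φ(1.858) = 0.9684.
Type II error: β = 1 − power = 1 − 0.9684 = 0.0316.

β ≈ 0.032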